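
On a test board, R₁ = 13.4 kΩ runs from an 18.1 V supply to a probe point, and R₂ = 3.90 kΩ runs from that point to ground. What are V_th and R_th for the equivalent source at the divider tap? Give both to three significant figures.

V_th = 4.08 V, R_th = 3.02 kΩ

V_th is the open-circuit tap voltage: 18.1 × 3.90/(13.4 + 3.90) = 4.08 V.
With the supply zeroed, R₁ and R₂ appear in parallel from the tap: R_th = R₁‖R₂ = (13.4 × 3.90)/17.30 = 3.02 kΩ.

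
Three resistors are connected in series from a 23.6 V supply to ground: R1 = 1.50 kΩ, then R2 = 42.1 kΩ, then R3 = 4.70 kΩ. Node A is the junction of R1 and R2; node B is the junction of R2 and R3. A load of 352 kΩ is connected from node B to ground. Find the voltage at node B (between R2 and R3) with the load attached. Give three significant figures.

V ≈ 2.27 V

At node B, R3 is in parallel with the load: R3‖R_L = 4.638 kΩ.
Below node A the resistance is R2 + (R3‖R_L) = 46.74 kΩ, so V_A = 23.6 × 46.74/48.24 = 22.87 V.
Then V_B = V_A × (R3‖R_L)/(R2 + R3‖R_L) = 22.87 × 4.638/46.74 = 2.27 V.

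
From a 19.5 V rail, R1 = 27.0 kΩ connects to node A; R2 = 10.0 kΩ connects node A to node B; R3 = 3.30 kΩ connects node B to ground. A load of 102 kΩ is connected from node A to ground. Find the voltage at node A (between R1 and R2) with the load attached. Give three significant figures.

Below node A the series string R2+R3 = 13.30 kΩ sits in parallel with the 102 kΩ load: 11.77 kΩ.
V_A = 19.5 × 11.77/(27.0 + 11.77) = 5.92 V.

V ≈ 5.92 V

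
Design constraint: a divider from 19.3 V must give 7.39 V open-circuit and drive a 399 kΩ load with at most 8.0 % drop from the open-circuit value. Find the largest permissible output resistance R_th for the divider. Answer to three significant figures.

Loading drop = R_th/(R_th + R_L) ≤ 0.0800, so R_th ≤ R_L · ε/(1−ε) = 399 kΩ × 0.0800/0.9200 = 34.7 kΩ.

R_th ≤ 34.7 kΩ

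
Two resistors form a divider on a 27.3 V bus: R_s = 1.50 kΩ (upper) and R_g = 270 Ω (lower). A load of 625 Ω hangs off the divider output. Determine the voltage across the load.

V_out ≈ 3.05 V

The load sits in parallel with R_g: R_g‖R_L = (270 × 625) / (270 + 625) = 188.5 Ω.
V_out = 27.3 × 188.5 / (1500 + 188.5) = 27.3 × 188.5/1689 = 3.05 V.
(Unloaded it would have been 4.16 V.)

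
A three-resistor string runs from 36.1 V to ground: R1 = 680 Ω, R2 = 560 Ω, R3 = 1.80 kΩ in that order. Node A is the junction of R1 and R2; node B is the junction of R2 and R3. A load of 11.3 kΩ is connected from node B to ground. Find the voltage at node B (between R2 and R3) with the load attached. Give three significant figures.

V ≈ 20.1 V

At node B, R3 is in parallel with the load: R3‖R_L = 1553 Ω.
Below node A the resistance is R2 + (R3‖R_L) = 2113 Ω, so V_A = 36.1 × 2113/2793 = 27.31 V.
Then V_B = V_A × (R3‖R_L)/(R2 + R3‖R_L) = 27.31 × 1553/2113 = 20.1 V.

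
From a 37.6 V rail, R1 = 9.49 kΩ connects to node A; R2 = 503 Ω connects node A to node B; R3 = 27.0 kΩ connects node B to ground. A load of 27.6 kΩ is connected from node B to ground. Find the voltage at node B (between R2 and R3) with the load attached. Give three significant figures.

At node B, R3 is in parallel with the load: R3‖R_L = 13650 Ω.
Below node A the resistance is R2 + (R3‖R_L) = 14150 Ω, so V_A = 37.6 × 14150/23640 = 22.51 V.
Then V_B = V_A × (R3‖R_L)/(R2 + R3‖R_L) = 22.51 × 13650/14150 = 21.7 V.

V ≈ 21.7 V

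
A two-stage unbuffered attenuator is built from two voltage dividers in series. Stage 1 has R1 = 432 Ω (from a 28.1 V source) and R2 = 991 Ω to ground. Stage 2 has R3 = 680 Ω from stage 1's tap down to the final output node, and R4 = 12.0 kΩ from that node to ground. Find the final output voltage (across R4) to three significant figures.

Stage 2 presents R3+R4 = 12680 Ω as a load on stage 1's tap.
Stage 1's lower leg becomes R2‖(R3+R4) = 919.2 Ω, so V_mid = 28.1 × 919.2/1351 = 19.12 V.
Stage 2 is itself unloaded: V_out = V_mid × R4/(R3+R4) = 19.12 × 12000/12680 = 18.1 V.

V_out ≈ 18.1 V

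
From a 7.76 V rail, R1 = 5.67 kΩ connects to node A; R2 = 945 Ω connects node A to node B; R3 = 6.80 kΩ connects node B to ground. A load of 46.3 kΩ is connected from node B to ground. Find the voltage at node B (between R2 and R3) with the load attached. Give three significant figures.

V ≈ 3.67 V

At node B, R3 is in parallel with the load: R3‖R_L = 5929 Ω.
Below node A the resistance is R2 + (R3‖R_L) = 6874 Ω, so V_A = 7.76 × 6874/12540 = 4.252 V.
Then V_B = V_A × (R3‖R_L)/(R2 + R3‖R_L) = 4.252 × 5929/6874 = 3.67 V.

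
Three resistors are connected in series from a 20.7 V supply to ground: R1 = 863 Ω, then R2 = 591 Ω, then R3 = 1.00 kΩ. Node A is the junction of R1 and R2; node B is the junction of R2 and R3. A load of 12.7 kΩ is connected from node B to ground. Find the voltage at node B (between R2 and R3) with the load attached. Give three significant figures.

V ≈ 8.06 V

At node B, R3 is in parallel with the load: R3‖R_L = 927.0 Ω.
Below node A the resistance is R2 + (R3‖R_L) = 1518 Ω, so V_A = 20.7 × 1518/2381 = 13.20 V.
Then V_B = V_A × (R3‖R_L)/(R2 + R3‖R_L) = 13.20 × 927.0/1518 = 8.06 V.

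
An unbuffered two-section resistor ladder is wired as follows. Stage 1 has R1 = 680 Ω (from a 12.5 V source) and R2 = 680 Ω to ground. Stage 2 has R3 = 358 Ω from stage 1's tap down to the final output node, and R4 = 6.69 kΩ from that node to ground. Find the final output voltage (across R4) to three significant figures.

V_out ≈ 5.66 V

Stage 2 presents R3+R4 = 7048 Ω as a load on stage 1's tap.
Stage 1's lower leg becomes R2‖(R3+R4) = 620.2 Ω, so V_mid = 12.5 × 620.2/1300 = 5.962 V.
Stage 2 is itself unloaded: V_out = V_mid × R4/(R3+R4) = 5.962 × 6690/7048 = 5.66 V.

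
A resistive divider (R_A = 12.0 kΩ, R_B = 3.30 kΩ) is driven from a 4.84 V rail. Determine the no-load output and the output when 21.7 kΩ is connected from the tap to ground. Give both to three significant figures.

Unloaded: 1.04 V; loaded: 0.933 V

Open-circuit: V = 4.84 × 3.30/(12.0 + 3.30) = 1.04 V.
With the load, R_B becomes R_B‖R_L = 2.864 kΩ, so V = 4.84 × 2.864/14.86 = 0.933 V.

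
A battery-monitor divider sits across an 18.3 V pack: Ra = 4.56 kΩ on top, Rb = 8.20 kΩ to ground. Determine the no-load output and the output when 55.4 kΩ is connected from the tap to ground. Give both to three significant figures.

Unloaded: 11.8 V; loaded: 11.2 V

Open-circuit: V = 18.3 × 8.20/(4.56 + 8.20) = 11.8 V.
With the load, Rb becomes Rb‖R_L = 7.143 kΩ, so V = 18.3 × 7.143/11.70 = 11.2 V.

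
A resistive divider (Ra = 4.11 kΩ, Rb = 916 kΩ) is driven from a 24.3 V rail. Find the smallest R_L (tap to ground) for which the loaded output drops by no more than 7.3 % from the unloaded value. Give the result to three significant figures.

Output resistance R_th = Ra‖Rb = (4.11 × 916)/920.1 = 4.092 kΩ.
The fractional drop is R_th/(R_th + R_L); requiring this ≤ 0.0730 gives R_L ≥ R_th(1/0.0730 − 1) = 4.092 × 12.70 = 52.0 kΩ.

R_L(min) ≈ 52.0 kΩ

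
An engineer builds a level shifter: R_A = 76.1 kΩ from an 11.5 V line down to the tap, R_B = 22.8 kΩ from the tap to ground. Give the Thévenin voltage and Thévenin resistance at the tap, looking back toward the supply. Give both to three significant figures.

V_th is the open-circuit tap voltage: 11.5 × 22.8/(76.1 + 22.8) = 2.65 V.
With the supply zeroed, R_A and R_B appear in parallel from the tap: R_th = R_A‖R_B = (76.1 × 22.8)/98.90 = 17.5 kΩ.

V_th = 2.65 V, R_th = 17.5 kΩ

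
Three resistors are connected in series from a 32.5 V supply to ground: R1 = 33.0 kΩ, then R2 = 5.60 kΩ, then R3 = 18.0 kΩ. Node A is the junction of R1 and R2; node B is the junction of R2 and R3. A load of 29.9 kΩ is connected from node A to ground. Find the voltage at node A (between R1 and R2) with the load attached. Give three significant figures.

Below node A the series string R2+R3 = 23.60 kΩ sits in parallel with the 29.9 kΩ load: 13.19 kΩ.
V_A = 32.5 × 13.19/(33.0 + 13.19) = 9.28 V.

V ≈ 9.28 V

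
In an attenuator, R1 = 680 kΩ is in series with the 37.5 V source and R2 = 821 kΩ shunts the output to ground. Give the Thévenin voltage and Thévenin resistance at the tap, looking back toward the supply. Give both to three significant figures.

V_th = 20.5 V, R_th = 372 kΩ

V_th is the open-circuit tap voltage: 37.5 × 821/(680 + 821) = 20.5 V.
With the supply zeroed, R1 and R2 appear in parallel from the tap: R_th = R1‖R2 = (680 × 821)/1501 = 372 kΩ.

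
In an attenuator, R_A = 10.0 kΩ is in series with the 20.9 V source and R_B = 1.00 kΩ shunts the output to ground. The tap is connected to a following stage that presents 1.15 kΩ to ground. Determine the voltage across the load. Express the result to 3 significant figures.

V_out ≈ 1.06 V

The load sits in parallel with R_B: R_B‖R_L = (1.00 × 1.15) / (1.00 + 1.15) = 0.5349 kΩ.
V_out = 20.9 × 0.5349 / (10.0 + 0.5349) = 20.9 × 0.5349/10.53 = 1.06 V.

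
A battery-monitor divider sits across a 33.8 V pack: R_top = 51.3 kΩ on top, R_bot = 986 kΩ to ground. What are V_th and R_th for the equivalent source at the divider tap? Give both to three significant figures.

V_th is the open-circuit tap voltage: 33.8 × 986/(51.3 + 986) = 32.1 V.
With the supply zeroed, R_top and R_bot appear in parallel from the tap: R_th = R_top‖R_bot = (51.3 × 986)/1037 = 48.8 kΩ.

V_th = 32.1 V, R_th = 48.8 kΩ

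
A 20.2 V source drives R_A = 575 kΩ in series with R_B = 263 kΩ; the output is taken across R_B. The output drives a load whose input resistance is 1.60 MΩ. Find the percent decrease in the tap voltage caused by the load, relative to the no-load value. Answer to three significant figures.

10.1 %

The divider's output (Thévenin) resistance is R_A‖R_B = 180.5 kΩ.
Fractional drop under load = R_th/(R_th + R_L) = 180.5 / (180.5 + 1600) = 0.1014.
So the output falls by 10.1 %.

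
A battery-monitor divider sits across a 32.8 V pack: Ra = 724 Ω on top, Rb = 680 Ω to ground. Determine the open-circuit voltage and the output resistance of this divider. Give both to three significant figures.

V_th is the open-circuit tap voltage: 32.8 × 680/(724 + 680) = 15.9 V.
With the supply zeroed, Ra and Rb appear in parallel from the tap: R_th = Ra‖Rb = (724 × 680)/1404 = 351 Ω.

V_th = 15.9 V, R_th = 351 Ω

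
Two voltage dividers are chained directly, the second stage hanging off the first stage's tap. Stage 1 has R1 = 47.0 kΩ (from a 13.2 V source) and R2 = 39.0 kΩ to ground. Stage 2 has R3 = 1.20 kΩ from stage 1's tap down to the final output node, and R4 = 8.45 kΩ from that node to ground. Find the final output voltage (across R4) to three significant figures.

V_out ≈ 1.63 V

Stage 2 presents R3+R4 = 9.650 kΩ as a load on stage 1's tap.
Stage 1's lower leg becomes R2‖(R3+R4) = 7.736 kΩ, so V_mid = 13.2 × 7.736/54.74 = 1.866 V.
Stage 2 is itself unloaded: V_out = V_mid × R4/(R3+R4) = 1.866 × 8.45/9.650 = 1.63 V.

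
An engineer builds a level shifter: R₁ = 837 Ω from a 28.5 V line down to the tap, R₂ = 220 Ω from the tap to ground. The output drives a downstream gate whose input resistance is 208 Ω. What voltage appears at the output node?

V_out ≈ 3.23 V

The load sits in parallel with R₂: R₂‖R_L = (220 × 208) / (220 + 208) = 106.9 Ω.
V_out = 28.5 × 106.9 / (837 + 106.9) = 28.5 × 106.9/943.9 = 3.23 V.
(Unloaded it would have been 5.93 V.)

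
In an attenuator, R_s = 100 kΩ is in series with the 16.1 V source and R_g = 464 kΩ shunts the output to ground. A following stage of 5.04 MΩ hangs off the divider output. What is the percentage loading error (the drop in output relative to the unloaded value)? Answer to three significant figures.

1.61 %

The divider's output (Thévenin) resistance is R_s‖R_g = 82.27 kΩ.
Fractional drop under load = R_th/(R_th + R_L) = 82.27 / (82.27 + 5040) = 0.01606.
So the output falls by 1.61 %.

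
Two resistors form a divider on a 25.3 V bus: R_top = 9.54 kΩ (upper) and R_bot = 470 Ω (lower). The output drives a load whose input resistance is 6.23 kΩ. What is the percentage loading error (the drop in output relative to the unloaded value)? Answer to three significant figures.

6.71 %

The divider's output (Thévenin) resistance is R_top‖R_bot = 447.9 Ω.
Fractional drop under load = R_th/(R_th + R_L) = 447.9 / (447.9 + 6230) = 0.06708.
So the output falls by 6.71 %.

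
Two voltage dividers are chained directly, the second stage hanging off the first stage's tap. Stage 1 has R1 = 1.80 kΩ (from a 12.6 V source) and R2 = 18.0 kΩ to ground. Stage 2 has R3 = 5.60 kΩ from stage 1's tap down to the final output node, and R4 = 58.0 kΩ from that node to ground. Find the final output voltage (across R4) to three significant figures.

V_out ≈ 10.2 V

Stage 2 presents R3+R4 = 63.60 kΩ as a load on stage 1's tap.
Stage 1's lower leg becomes R2‖(R3+R4) = 14.03 kΩ, so V_mid = 12.6 × 14.03/15.83 = 11.17 V.
Stage 2 is itself unloaded: V_out = V_mid × R4/(R3+R4) = 11.17 × 58.0/63.60 = 10.2 V.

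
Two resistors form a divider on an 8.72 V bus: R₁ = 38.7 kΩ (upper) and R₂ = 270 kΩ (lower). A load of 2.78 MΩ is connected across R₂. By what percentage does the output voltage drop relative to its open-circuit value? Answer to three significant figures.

The divider's output (Thévenin) resistance is R₁‖R₂ = 33.85 kΩ.
Fractional drop under load = R_th/(R_th + R_L) = 33.85 / (33.85 + 2780) = 0.01203.
So the output falls by 1.20 %.

1.20 %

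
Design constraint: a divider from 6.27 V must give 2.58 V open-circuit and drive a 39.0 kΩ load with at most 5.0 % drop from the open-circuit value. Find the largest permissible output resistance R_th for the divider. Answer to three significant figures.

R_th ≤ 2.05 kΩ

Loading drop = R_th/(R_th + R_L) ≤ 0.0500, so R_th ≤ R_L · ε/(1−ε) = 39.0 kΩ × 0.0500/0.9500 = 2.05 kΩ.
(Any R1, R2 with R2/(R1+R2) = 0.411 and R1‖R2 ≤ 2.05 kΩ will meet the spec.)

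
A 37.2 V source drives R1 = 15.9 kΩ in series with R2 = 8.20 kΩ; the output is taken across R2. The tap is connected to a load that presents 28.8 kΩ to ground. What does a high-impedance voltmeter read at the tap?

V_out ≈ 10.7 V

The load sits in parallel with R2: R2‖R_L = (8.20 × 28.8) / (8.20 + 28.8) = 6.383 kΩ.
V_out = 37.2 × 6.383 / (15.9 + 6.383) = 37.2 × 6.383/22.28 = 10.7 V.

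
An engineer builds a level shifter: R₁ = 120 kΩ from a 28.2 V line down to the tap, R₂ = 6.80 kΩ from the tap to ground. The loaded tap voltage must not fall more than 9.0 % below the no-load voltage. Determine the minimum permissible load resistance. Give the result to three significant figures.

Output resistance R_th = R₁‖R₂ = (120 × 6.80)/126.8 = 6.435 kΩ.
The fractional drop is R_th/(R_th + R_L); requiring this ≤ 0.0900 gives R_L ≥ R_th(1/0.0900 − 1) = 6.435 × 10.11 = 65.1 kΩ.

R_L(min) ≈ 65.1 kΩ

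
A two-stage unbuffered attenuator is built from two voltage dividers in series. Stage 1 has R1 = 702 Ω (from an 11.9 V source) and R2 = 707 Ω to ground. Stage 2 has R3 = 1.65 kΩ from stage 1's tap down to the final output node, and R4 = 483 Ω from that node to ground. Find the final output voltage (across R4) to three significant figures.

V_out ≈ 1.16 V

Stage 2 presents R3+R4 = 2133 Ω as a load on stage 1's tap.
Stage 1's lower leg becomes R2‖(R3+R4) = 531.0 Ω, so V_mid = 11.9 × 531.0/1233 = 5.125 V.
Stage 2 is itself unloaded: V_out = V_mid × R4/(R3+R4) = 5.125 × 483/2133 = 1.16 V.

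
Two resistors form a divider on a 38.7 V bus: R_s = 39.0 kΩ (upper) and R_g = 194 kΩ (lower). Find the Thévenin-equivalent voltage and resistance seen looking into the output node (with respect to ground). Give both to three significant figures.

V_th = 32.2 V, R_th = 32.5 kΩ

V_th is the open-circuit tap voltage: 38.7 × 194/(39.0 + 194) = 32.2 V.
With the supply zeroed, R_s and R_g appear in parallel from the tap: R_th = R_s‖R_g = (39.0 × 194)/233.0 = 32.5 kΩ.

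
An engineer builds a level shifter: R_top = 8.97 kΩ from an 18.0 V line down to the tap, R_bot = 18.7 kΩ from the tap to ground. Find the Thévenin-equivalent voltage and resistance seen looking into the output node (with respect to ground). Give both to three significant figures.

V_th is the open-circuit tap voltage: 18.0 × 18.7/(8.97 + 18.7) = 12.2 V.
With the supply zeroed, R_top and R_bot appear in parallel from the tap: R_th = R_top‖R_bot = (8.97 × 18.7)/27.67 = 6.06 kΩ.

V_th = 12.2 V, R_th = 6.06 kΩ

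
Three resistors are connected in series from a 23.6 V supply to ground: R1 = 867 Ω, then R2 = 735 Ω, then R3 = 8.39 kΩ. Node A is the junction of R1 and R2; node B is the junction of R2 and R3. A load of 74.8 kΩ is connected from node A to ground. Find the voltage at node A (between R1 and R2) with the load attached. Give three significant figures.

Below node A the series string R2+R3 = 9125 Ω sits in parallel with the 74800 Ω load: 8133 Ω.
V_A = 23.6 × 8133/(867 + 8133) = 21.3 V.

V ≈ 21.3 V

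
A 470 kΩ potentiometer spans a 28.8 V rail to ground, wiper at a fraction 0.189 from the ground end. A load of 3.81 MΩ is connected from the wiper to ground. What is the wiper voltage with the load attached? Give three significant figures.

The wiper splits the pot into (1−α)R = 381.2 kΩ above and αR = 88.83 kΩ below.
Lower section ‖ load = 86.81 kΩ.
V_wiper = 28.8 × 86.81/(381.2 + 86.81) = 5.34 V.

V ≈ 5.34 V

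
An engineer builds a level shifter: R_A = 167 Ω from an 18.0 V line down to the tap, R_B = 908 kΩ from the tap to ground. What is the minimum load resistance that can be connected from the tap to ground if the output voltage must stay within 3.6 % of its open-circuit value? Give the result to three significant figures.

R_L(min) ≈ 4.47 kΩ

Output resistance R_th = R_A‖R_B = (167 × 908000)/908200 = 167.0 Ω.
The fractional drop is R_th/(R_th + R_L); requiring this ≤ 0.0360 gives R_L ≥ R_th(1/0.0360 − 1) = 167.0 × 26.78 = 4.47 kΩ.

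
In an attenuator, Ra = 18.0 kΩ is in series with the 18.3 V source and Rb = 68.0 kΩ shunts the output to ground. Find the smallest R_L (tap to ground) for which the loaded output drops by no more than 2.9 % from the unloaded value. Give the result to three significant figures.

R_L(min) ≈ 477 kΩ

Output resistance R_th = Ra‖Rb = (18.0 × 68.0)/86.00 = 14.23 kΩ.
The fractional drop is R_th/(R_th + R_L); requiring this ≤ 0.0290 gives R_L ≥ R_th(1/0.0290 − 1) = 14.23 × 33.48 = 477 kΩ.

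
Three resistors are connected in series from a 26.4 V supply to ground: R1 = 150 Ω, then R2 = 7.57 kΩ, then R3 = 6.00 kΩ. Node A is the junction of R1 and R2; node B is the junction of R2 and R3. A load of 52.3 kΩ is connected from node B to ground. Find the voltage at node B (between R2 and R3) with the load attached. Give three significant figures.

At node B, R3 is in parallel with the load: R3‖R_L = 5383 Ω.
Below node A the resistance is R2 + (R3‖R_L) = 12950 Ω, so V_A = 26.4 × 12950/13100 = 26.10 V.
Then V_B = V_A × (R3‖R_L)/(R2 + R3‖R_L) = 26.10 × 5383/12950 = 10.8 V.

V ≈ 10.8 V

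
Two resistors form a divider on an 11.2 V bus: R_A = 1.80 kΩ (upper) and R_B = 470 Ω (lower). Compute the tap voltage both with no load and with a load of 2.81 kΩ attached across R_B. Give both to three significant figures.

Unloaded: 2.32 V; loaded: 2.05 V

Open-circuit: V = 11.2 × 470/(1800 + 470) = 2.32 V.
With the load, R_B becomes R_B‖R_L = 402.7 Ω, so V = 11.2 × 402.7/2203 = 2.05 V.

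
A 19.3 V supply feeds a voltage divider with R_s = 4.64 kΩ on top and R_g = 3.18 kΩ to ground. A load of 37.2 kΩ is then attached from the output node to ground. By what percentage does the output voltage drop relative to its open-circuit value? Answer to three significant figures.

4.83 %

The divider's output (Thévenin) resistance is R_s‖R_g = 1.887 kΩ.
Fractional drop under load = R_th/(R_th + R_L) = 1.887 / (1.887 + 37.2) = 0.04827.
So the output falls by 4.83 %.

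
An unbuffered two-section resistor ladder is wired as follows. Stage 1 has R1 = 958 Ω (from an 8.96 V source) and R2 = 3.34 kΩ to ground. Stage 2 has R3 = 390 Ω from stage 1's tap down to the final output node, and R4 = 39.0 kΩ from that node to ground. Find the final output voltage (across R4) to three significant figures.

V_out ≈ 6.77 V

Stage 2 presents R3+R4 = 39390 Ω as a load on stage 1's tap.
Stage 1's lower leg becomes R2‖(R3+R4) = 3079 Ω, so V_mid = 8.96 × 3079/4037 = 6.834 V.
Stage 2 is itself unloaded: V_out = V_mid × R4/(R3+R4) = 6.834 × 39000/39390 = 6.77 V.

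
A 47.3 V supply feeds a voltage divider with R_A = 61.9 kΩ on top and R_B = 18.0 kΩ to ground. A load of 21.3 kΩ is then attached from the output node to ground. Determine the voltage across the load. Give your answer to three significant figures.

The load sits in parallel with R_B: R_B‖R_L = (18.0 × 21.3) / (18.0 + 21.3) = 9.756 kΩ.
V_out = 47.3 × 9.756 / (61.9 + 9.756) = 47.3 × 9.756/71.66 = 6.44 V.

V_out ≈ 6.44 V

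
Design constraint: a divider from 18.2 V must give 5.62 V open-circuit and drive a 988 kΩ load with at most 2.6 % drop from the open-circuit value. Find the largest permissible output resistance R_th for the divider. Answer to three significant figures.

Loading drop = R_th/(R_th + R_L) ≤ 0.0260, so R_th ≤ R_L · ε/(1−ε) = 988 kΩ × 0.0260/0.9740 = 26.4 kΩ.
(Any R1, R2 with R2/(R1+R2) = 0.309 and R1‖R2 ≤ 26.4 kΩ will meet the spec.)

R_th ≤ 26.4 kΩ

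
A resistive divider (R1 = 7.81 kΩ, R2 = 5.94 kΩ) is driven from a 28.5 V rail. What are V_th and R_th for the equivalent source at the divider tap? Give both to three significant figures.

V_th = 12.3 V, R_th = 3.37 kΩ

V_th is the open-circuit tap voltage: 28.5 × 5.94/(7.81 + 5.94) = 12.3 V.
With the supply zeroed, R1 and R2 appear in parallel from the tap: R_th = R1‖R2 = (7.81 × 5.94)/13.75 = 3.37 kΩ.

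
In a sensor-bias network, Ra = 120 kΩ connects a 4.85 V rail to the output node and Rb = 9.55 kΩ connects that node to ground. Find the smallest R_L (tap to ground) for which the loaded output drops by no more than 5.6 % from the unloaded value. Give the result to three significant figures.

Output resistance R_th = Ra‖Rb = (120 × 9.55)/129.6 = 8.846 kΩ.
The fractional drop is R_th/(R_th + R_L); requiring this ≤ 0.0560 gives R_L ≥ R_th(1/0.0560 − 1) = 8.846 × 16.86 = 149 kΩ.

R_L(min) ≈ 149 kΩ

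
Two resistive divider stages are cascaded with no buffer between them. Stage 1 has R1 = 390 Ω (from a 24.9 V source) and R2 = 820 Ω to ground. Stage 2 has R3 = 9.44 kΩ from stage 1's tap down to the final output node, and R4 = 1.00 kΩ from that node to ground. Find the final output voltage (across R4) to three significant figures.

Stage 2 presents R3+R4 = 10440 Ω as a load on stage 1's tap.
Stage 1's lower leg becomes R2‖(R3+R4) = 760.3 Ω, so V_mid = 24.9 × 760.3/1150 = 16.46 V.
Stage 2 is itself unloaded: V_out = V_mid × R4/(R3+R4) = 16.46 × 1000/10440 = 1.58 V.

V_out ≈ 1.58 V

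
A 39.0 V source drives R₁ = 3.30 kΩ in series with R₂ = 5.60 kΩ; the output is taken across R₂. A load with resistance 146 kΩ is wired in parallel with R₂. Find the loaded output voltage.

V_out ≈ 24.2 V

The load sits in parallel with R₂: R₂‖R_L = (5.60 × 146) / (5.60 + 146) = 5.393 kΩ.
V_out = 39.0 × 5.393 / (3.30 + 5.393) = 39.0 × 5.393/8.693 = 24.2 V.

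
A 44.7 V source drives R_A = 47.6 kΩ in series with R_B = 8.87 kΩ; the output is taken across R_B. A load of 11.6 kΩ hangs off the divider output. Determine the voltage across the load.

V_out ≈ 4.27 V

The load sits in parallel with R_B: R_B‖R_L = (8.87 × 11.6) / (8.87 + 11.6) = 5.026 kΩ.
V_out = 44.7 × 5.026 / (47.6 + 5.026) = 44.7 × 5.026/52.63 = 4.27 V.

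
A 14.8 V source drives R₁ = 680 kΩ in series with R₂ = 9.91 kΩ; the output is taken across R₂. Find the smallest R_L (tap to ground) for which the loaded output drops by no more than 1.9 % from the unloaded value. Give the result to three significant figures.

Output resistance R_th = R₁‖R₂ = (680 × 9.91)/689.9 = 9.768 kΩ.
The fractional drop is R_th/(R_th + R_L); requiring this ≤ 0.0190 gives R_L ≥ R_th(1/0.0190 − 1) = 9.768 × 51.63 = 504 kΩ.

R_L(min) ≈ 504 kΩ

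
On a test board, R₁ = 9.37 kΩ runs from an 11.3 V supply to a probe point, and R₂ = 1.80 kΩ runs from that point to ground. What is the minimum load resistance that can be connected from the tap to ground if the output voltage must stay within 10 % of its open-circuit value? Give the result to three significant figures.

R_L(min) ≈ 13.6 kΩ

Output resistance R_th = R₁‖R₂ = (9.37 × 1.80)/11.17 = 1.510 kΩ.
The fractional drop is R_th/(R_th + R_L); requiring this ≤ 0.100 gives R_L ≥ R_th(1/0.100 − 1) = 1.510 × 9.000 = 13.6 kΩ.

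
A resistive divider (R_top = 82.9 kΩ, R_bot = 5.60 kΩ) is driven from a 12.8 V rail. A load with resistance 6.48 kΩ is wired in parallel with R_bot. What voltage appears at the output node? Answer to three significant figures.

V_out ≈ 0.448 V

The load sits in parallel with R_bot: R_bot‖R_L = (5.60 × 6.48) / (5.60 + 6.48) = 3.004 kΩ.
V_out = 12.8 × 3.004 / (82.9 + 3.004) = 12.8 × 3.004/85.90 = 0.448 V.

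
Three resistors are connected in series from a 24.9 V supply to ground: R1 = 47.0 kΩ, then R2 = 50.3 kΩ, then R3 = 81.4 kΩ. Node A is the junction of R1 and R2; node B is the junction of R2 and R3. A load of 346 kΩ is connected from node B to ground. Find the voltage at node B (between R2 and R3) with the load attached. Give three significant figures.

At node B, R3 is in parallel with the load: R3‖R_L = 65.90 kΩ.
Below node A the resistance is R2 + (R3‖R_L) = 116.2 kΩ, so V_A = 24.9 × 116.2/163.2 = 17.73 V.
Then V_B = V_A × (R3‖R_L)/(R2 + R3‖R_L) = 17.73 × 65.90/116.2 = 10.1 V.

V ≈ 10.1 V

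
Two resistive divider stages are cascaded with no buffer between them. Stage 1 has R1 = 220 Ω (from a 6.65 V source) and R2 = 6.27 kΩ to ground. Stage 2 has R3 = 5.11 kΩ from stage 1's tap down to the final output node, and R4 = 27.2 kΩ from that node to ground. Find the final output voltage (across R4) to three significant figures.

V_out ≈ 5.37 V

Stage 2 presents R3+R4 = 32310 Ω as a load on stage 1's tap.
Stage 1's lower leg becomes R2‖(R3+R4) = 5251 Ω, so V_mid = 6.65 × 5251/5471 = 6.383 V.
Stage 2 is itself unloaded: V_out = V_mid × R4/(R3+R4) = 6.383 × 27200/32310 = 5.37 V.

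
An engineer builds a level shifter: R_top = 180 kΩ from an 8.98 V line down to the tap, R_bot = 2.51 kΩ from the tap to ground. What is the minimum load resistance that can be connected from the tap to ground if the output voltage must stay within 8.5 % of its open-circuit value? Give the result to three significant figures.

Output resistance R_th = R_top‖R_bot = (180 × 2.51)/182.5 = 2.475 kΩ.
The fractional drop is R_th/(R_th + R_L); requiring this ≤ 0.0850 gives R_L ≥ R_th(1/0.0850 − 1) = 2.475 × 10.76 = 26.6 kΩ.

R_L(min) ≈ 26.6 kΩ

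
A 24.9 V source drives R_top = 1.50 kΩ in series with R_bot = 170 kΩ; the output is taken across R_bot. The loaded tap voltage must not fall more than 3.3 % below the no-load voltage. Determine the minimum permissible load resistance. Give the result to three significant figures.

Output resistance R_th = R_top‖R_bot = (1.50 × 170)/171.5 = 1.487 kΩ.
The fractional drop is R_th/(R_th + R_L); requiring this ≤ 0.0330 gives R_L ≥ R_th(1/0.0330 − 1) = 1.487 × 29.30 = 43.6 kΩ.

R_L(min) ≈ 43.6 kΩ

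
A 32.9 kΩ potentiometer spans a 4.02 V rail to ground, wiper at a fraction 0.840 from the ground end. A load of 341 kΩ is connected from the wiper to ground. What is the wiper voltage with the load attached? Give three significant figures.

The wiper splits the pot into (1−α)R = 5.264 kΩ above and αR = 27.64 kΩ below.
Lower section ‖ load = 25.56 kΩ.
V_wiper = 4.02 × 25.56/(5.264 + 25.56) = 3.33 V.

V ≈ 3.33 V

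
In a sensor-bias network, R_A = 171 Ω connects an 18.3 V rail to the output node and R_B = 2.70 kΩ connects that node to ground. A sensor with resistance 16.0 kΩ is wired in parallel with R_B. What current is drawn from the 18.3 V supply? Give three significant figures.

R_B‖R_L = 2310 Ω, so the source sees R_A + R_B‖R_L = 2481 Ω.
I = 18.3 V / 2481 Ω = 7.38 mA.

I ≈ 7.38 mA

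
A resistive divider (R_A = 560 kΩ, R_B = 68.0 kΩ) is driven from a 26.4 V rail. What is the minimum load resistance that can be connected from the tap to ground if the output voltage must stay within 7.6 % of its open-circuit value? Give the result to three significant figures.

Output resistance R_th = R_A‖R_B = (560 × 68.0)/628.0 = 60.64 kΩ.
The fractional drop is R_th/(R_th + R_L); requiring this ≤ 0.0760 gives R_L ≥ R_th(1/0.0760 − 1) = 60.64 × 12.16 = 737 kΩ.

R_L(min) ≈ 737 kΩ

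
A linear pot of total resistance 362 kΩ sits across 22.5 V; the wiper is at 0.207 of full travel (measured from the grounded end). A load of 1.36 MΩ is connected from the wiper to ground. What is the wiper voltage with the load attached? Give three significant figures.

The wiper splits the pot into (1−α)R = 287.1 kΩ above and αR = 74.93 kΩ below.
Lower section ‖ load = 71.02 kΩ.
V_wiper = 22.5 × 71.02/(287.1 + 71.02) = 4.46 V.

V ≈ 4.46 V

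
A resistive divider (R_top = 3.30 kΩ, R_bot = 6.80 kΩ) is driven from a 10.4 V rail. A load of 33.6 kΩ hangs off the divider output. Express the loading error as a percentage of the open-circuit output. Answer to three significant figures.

6.20 %

The divider's output (Thévenin) resistance is R_top‖R_bot = 2.222 kΩ.
Fractional drop under load = R_th/(R_th + R_L) = 2.222 / (2.222 + 33.6) = 0.06202.
So the output falls by 6.20 %.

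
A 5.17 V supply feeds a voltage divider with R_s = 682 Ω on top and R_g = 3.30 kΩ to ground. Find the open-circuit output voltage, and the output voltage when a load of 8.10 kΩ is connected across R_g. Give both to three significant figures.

Unloaded: 4.28 V; loaded: 4.01 V

Open-circuit: V = 5.17 × 3300/(682 + 3300) = 4.28 V.
With the load, R_g becomes R_g‖R_L = 2345 Ω, so V = 5.17 × 2345/3027 = 4.01 V.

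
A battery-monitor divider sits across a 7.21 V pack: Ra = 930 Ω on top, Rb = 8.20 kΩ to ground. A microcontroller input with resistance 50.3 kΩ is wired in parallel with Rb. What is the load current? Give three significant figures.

Rb‖R_L = 7051 Ω; V_out = 7.21 × 7051/7981 = 6.370 V.
I_L = V_out / R_L = 6.370 / 50.3 kΩ = 0.127 mA.

I_L ≈ 0.127 mA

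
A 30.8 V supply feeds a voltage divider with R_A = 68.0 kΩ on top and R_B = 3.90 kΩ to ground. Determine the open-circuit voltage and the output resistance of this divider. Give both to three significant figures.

V_th = 1.67 V, R_th = 3.69 kΩ

V_th is the open-circuit tap voltage: 30.8 × 3.90/(68.0 + 3.90) = 1.67 V.
With the supply zeroed, R_A and R_B appear in parallel from the tap: R_th = R_A‖R_B = (68.0 × 3.90)/71.90 = 3.69 kΩ.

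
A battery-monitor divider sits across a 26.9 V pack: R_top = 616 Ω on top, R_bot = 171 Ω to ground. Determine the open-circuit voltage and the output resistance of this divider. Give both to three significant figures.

V_th = 5.84 V, R_th = 134 Ω

V_th is the open-circuit tap voltage: 26.9 × 171/(616 + 171) = 5.84 V.
With the supply zeroed, R_top and R_bot appear in parallel from the tap: R_th = R_top‖R_bot = (616 × 171)/787.0 = 134 Ω.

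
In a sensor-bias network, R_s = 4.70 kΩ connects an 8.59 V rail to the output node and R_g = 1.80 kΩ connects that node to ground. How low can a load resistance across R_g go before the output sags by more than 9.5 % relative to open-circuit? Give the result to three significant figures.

R_L(min) ≈ 12.4 kΩ

Output resistance R_th = R_s‖R_g = (4.70 × 1.80)/6.500 = 1.302 kΩ.
The fractional drop is R_th/(R_th + R_L); requiring this ≤ 0.0950 gives R_L ≥ R_th(1/0.0950 − 1) = 1.302 × 9.526 = 12.4 kΩ.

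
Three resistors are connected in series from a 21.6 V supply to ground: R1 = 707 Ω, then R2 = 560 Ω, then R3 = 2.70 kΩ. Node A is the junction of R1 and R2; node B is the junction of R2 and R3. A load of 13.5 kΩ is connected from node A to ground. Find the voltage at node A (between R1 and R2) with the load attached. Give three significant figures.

V ≈ 17.0 V

Below node A the series string R2+R3 = 3260 Ω sits in parallel with the 13500 Ω load: 2626 Ω.
V_A = 21.6 × 2626/(707 + 2626) = 17.0 V.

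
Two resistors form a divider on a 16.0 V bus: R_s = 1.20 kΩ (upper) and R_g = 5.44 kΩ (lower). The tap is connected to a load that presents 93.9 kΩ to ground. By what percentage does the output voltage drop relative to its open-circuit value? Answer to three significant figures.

The divider's output (Thévenin) resistance is R_s‖R_g = 0.9831 kΩ.
Fractional drop under load = R_th/(R_th + R_L) = 0.9831 / (0.9831 + 93.9) = 0.01036.
So the output falls by 1.04 %.

1.04 %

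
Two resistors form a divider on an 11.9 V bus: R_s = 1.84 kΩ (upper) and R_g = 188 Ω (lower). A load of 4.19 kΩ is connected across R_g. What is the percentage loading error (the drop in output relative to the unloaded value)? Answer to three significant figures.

The divider's output (Thévenin) resistance is R_s‖R_g = 170.6 Ω.
Fractional drop under load = R_th/(R_th + R_L) = 170.6 / (170.6 + 4190) = 0.03912.
So the output falls by 3.91 %.

3.91 %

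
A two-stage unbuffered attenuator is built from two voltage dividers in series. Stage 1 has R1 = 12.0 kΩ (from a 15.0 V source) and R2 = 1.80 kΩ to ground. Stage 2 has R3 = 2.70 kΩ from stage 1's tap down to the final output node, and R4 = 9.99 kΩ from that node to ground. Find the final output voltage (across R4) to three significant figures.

Stage 2 presents R3+R4 = 12.69 kΩ as a load on stage 1's tap.
Stage 1's lower leg becomes R2‖(R3+R4) = 1.576 kΩ, so V_mid = 15.0 × 1.576/13.58 = 1.742 V.
Stage 2 is itself unloaded: V_out = V_mid × R4/(R3+R4) = 1.742 × 9.99/12.69 = 1.37 V.

V_out ≈ 1.37 V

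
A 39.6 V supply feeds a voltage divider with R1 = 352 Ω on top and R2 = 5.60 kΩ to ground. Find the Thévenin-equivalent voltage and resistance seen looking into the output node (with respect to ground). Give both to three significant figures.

V_th is the open-circuit tap voltage: 39.6 × 5600/(352 + 5600) = 37.3 V.
With the supply zeroed, R1 and R2 appear in parallel from the tap: R_th = R1‖R2 = (352 × 5600)/5952 = 331 Ω.

V_th = 37.3 V, R_th = 331 Ω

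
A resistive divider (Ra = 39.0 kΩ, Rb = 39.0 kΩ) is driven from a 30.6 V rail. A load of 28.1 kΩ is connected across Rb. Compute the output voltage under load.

V_out ≈ 9.03 V

The load sits in parallel with Rb: Rb‖R_L = (39.0 × 28.1) / (39.0 + 28.1) = 16.33 kΩ.
V_out = 30.6 × 16.33 / (39.0 + 16.33) = 30.6 × 16.33/55.33 = 9.03 V.
(Unloaded it would have been 15.3 V.)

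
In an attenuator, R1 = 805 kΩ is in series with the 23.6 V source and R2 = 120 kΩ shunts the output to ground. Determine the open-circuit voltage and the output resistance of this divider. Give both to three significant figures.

V_th is the open-circuit tap voltage: 23.6 × 120/(805 + 120) = 3.06 V.
With the supply zeroed, R1 and R2 appear in parallel from the tap: R_th = R1‖R2 = (805 × 120)/925.0 = 104 kΩ.

V_th = 3.06 V, R_th = 104 kΩ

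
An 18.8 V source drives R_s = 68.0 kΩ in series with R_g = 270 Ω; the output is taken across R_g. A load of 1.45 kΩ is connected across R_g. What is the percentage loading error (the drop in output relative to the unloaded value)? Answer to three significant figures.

The divider's output (Thévenin) resistance is R_s‖R_g = 268.9 Ω.
Fractional drop under load = R_th/(R_th + R_L) = 268.9 / (268.9 + 1450) = 0.1565.
So the output falls by 15.6 %.

15.6 %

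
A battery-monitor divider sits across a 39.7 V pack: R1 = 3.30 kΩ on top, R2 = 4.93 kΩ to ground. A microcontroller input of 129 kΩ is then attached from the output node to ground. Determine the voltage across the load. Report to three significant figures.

The load sits in parallel with R2: R2‖R_L = (4.93 × 129) / (4.93 + 129) = 4.749 kΩ.
V_out = 39.7 × 4.749 / (3.30 + 4.749) = 39.7 × 4.749/8.049 = 23.4 V.

V_out ≈ 23.4 V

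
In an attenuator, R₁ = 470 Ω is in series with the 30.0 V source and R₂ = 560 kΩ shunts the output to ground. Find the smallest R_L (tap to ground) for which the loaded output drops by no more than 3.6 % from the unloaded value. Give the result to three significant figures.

Output resistance R_th = R₁‖R₂ = (470 × 560000)/560500 = 469.6 Ω.
The fractional drop is R_th/(R_th + R_L); requiring this ≤ 0.0360 gives R_L ≥ R_th(1/0.0360 − 1) = 469.6 × 26.78 = 12.6 kΩ.

R_L(min) ≈ 12.6 kΩ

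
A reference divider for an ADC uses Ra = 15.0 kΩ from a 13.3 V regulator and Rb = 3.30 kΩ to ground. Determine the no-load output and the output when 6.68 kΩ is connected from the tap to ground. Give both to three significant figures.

Open-circuit: V = 13.3 × 3.30/(15.0 + 3.30) = 2.40 V.
With the load, Rb becomes Rb‖R_L = 2.209 kΩ, so V = 13.3 × 2.209/17.21 = 1.71 V.

Unloaded: 2.40 V; loaded: 1.71 V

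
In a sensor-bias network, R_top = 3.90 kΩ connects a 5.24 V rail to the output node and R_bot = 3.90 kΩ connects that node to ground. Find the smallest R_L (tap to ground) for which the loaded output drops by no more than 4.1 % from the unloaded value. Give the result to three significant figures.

R_L(min) ≈ 45.6 kΩ

Output resistance R_th = R_top‖R_bot = (3.90 × 3.90)/7.800 = 1.950 kΩ.
The fractional drop is R_th/(R_th + R_L); requiring this ≤ 0.0410 gives R_L ≥ R_th(1/0.0410 − 1) = 1.950 × 23.39 = 45.6 kΩ.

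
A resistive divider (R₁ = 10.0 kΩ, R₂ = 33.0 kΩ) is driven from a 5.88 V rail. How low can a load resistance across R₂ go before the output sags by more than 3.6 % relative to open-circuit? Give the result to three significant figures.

R_L(min) ≈ 206 kΩ

Output resistance R_th = R₁‖R₂ = (10.0 × 33.0)/43.00 = 7.674 kΩ.
The fractional drop is R_th/(R_th + R_L); requiring this ≤ 0.0360 gives R_L ≥ R_th(1/0.0360 − 1) = 7.674 × 26.78 = 206 kΩ.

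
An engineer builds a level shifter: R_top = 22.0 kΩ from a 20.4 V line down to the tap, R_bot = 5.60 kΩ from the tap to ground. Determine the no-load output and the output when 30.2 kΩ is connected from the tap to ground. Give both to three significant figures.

Unloaded: 4.14 V; loaded: 3.61 V

Open-circuit: V = 20.4 × 5.60/(22.0 + 5.60) = 4.14 V.
With the load, R_bot becomes R_bot‖R_L = 4.724 kΩ, so V = 20.4 × 4.724/26.72 = 3.61 V.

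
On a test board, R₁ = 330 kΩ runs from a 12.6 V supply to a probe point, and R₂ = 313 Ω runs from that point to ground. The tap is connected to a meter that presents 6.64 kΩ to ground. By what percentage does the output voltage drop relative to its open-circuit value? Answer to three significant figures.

4.50 %

The divider's output (Thévenin) resistance is R₁‖R₂ = 312.7 Ω.
Fractional drop under load = R_th/(R_th + R_L) = 312.7 / (312.7 + 6640) = 0.04498.
So the output falls by 4.50 %.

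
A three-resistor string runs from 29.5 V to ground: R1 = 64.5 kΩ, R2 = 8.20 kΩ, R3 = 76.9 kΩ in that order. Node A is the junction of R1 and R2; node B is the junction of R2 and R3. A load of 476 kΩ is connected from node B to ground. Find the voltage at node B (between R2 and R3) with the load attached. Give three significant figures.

V ≈ 14.1 V

At node B, R3 is in parallel with the load: R3‖R_L = 66.20 kΩ.
Below node A the resistance is R2 + (R3‖R_L) = 74.40 kΩ, so V_A = 29.5 × 74.40/138.9 = 15.80 V.
Then V_B = V_A × (R3‖R_L)/(R2 + R3‖R_L) = 15.80 × 66.20/74.40 = 14.1 V.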